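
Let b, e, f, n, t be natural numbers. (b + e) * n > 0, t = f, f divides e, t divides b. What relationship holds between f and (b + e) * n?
f ≤ (b + e) * n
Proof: t = f and t divides b, so f divides b. f divides e, so f divides b + e. Then f divides (b + e) * n. (b + e) * n > 0, so f ≤ (b + e) * n.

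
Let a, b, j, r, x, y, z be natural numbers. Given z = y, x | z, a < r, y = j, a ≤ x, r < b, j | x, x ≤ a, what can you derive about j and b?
j < b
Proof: From a ≤ x and x ≤ a, a = x. Since z = y and x | z, x | y. Since y = j, x | j. Since j | x, x = j. a = x, so a = j. a < r and r < b, so a < b. a = j, so j < b.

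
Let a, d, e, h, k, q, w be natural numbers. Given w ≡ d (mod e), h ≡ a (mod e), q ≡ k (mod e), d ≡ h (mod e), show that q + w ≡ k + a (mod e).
w ≡ d (mod e) and d ≡ h (mod e), therefore w ≡ h (mod e). From h ≡ a (mod e), w ≡ a (mod e). Combining with q ≡ k (mod e), by adding congruences, q + w ≡ k + a (mod e).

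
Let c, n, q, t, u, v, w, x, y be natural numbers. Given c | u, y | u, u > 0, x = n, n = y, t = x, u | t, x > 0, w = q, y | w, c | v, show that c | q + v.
y | u and u > 0, so y ≤ u. x = n and n = y, so x = y. From t = x and u | t, u | x. Because x > 0, u ≤ x. x = y, so u ≤ y. y ≤ u, so y = u. w = q and y | w, thus y | q. Since y = u, u | q. c | u, so c | q. Since c | v, c | q + v.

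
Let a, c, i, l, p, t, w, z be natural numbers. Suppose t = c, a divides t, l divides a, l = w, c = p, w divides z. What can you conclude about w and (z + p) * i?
w divides (z + p) * i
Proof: Because t = c and c = p, t = p. Since l divides a and a divides t, l divides t. l = w, so w divides t. t = p, so w divides p. w divides z, so w divides z + p. Then w divides (z + p) * i.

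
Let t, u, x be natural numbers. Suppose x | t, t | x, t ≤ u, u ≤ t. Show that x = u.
x | t and t | x, so x = t. t ≤ u and u ≤ t, hence t = u. x = t, so x = u.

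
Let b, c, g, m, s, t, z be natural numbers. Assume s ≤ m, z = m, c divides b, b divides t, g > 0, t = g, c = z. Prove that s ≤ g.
c = z and z = m, hence c = m. t = g and b divides t, so b divides g. c divides b, so c divides g. Since c = m, m divides g. Since g > 0, m ≤ g. Since s ≤ m, s ≤ g.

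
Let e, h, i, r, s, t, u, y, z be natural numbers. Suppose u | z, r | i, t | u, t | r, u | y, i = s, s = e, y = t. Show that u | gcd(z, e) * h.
From y = t and u | y, u | t. t | u, so t = u. Because i = s and s = e, i = e. t | r and r | i, therefore t | i. Since i = e, t | e. Because t = u, u | e. u | z, so u | gcd(z, e). Then u | gcd(z, e) * h.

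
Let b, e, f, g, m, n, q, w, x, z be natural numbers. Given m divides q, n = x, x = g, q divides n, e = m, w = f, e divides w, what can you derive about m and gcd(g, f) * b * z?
m divides gcd(g, f) * b * z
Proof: n = x and x = g, therefore n = g. Since q divides n, q divides g. m divides q, so m divides g. w = f and e divides w, thus e divides f. Since e = m, m divides f. From m divides g, m divides gcd(g, f). Then m divides gcd(g, f) * b. Then m divides gcd(g, f) * b * z.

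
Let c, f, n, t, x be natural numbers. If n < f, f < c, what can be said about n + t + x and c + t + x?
n + t + x < c + t + x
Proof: Since n < f and f < c, n < c. Then n + t < c + t. Then n + t + x < c + t + x.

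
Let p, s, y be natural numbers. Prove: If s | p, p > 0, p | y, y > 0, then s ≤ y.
s | p and p > 0, thus s ≤ p. p | y and y > 0, thus p ≤ y. s ≤ p, so s ≤ y.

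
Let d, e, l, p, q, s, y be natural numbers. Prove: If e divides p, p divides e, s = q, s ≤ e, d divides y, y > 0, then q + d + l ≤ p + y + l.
e divides p and p divides e, therefore e = p. Because s = q and s ≤ e, q ≤ e. e = p, so q ≤ p. d divides y and y > 0, thus d ≤ y. Then d + l ≤ y + l. From q ≤ p, q + d + l ≤ p + y + l.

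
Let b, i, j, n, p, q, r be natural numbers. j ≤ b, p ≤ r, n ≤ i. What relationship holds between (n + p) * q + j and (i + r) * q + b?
(n + p) * q + j ≤ (i + r) * q + b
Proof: Since n ≤ i and p ≤ r, n + p ≤ i + r. Then (n + p) * q ≤ (i + r) * q. j ≤ b, so (n + p) * q + j ≤ (i + r) * q + b.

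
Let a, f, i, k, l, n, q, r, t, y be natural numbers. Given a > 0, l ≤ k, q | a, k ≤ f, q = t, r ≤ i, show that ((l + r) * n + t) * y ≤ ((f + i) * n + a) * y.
l ≤ k and k ≤ f, so l ≤ f. Since r ≤ i, l + r ≤ f + i. Then (l + r) * n ≤ (f + i) * n. q = t and q | a, therefore t | a. Since a > 0, t ≤ a. (l + r) * n ≤ (f + i) * n, so (l + r) * n + t ≤ (f + i) * n + a. Then ((l + r) * n + t) * y ≤ ((f + i) * n + a) * y.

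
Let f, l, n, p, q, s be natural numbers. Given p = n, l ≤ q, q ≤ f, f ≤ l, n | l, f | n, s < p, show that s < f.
From l ≤ q and q ≤ f, l ≤ f. f ≤ l, so l = f. n | l, so n | f. Since f | n, n = f. Since p = n, p = f. Since s < p, s < f.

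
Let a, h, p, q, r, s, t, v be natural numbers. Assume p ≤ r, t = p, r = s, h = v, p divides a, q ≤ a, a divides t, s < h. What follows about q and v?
q < v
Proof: Since t = p and a divides t, a divides p. p divides a, so p = a. r = s and p ≤ r, therefore p ≤ s. h = v and s < h, therefore s < v. Because p ≤ s, p < v. Since p = a, a < v. q ≤ a, so q < v.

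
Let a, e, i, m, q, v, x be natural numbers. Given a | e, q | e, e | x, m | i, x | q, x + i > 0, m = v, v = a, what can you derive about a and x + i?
a ≤ x + i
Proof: Since x | q and q | e, x | e. e | x, so e = x. a | e, so a | x. Since m = v and m | i, v | i. Since v = a, a | i. Since a | x, a | x + i. Since x + i > 0, a ≤ x + i.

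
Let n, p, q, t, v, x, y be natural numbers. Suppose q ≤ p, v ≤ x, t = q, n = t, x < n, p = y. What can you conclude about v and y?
v < y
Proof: n = t and t = q, hence n = q. Since x < n, x < q. Because p = y and q ≤ p, q ≤ y. Because x < q, x < y. Since v ≤ x, v < y.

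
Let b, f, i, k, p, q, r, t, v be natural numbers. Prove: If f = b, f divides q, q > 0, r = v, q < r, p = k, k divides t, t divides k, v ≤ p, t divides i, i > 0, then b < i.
f = b and f divides q, so b divides q. Since q > 0, b ≤ q. r = v and q < r, thus q < v. From k divides t and t divides k, k = t. Since p = k, p = t. Since v ≤ p, v ≤ t. Because t divides i and i > 0, t ≤ i. v ≤ t, so v ≤ i. Since q < v, q < i. b ≤ q, so b < i.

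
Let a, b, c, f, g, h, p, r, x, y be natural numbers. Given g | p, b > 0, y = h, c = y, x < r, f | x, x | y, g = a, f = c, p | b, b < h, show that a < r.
Since g | p and p | b, g | b. b > 0, so g ≤ b. g = a, so a ≤ b. b < h, so a < h. f = c and c = y, hence f = y. f | x, so y | x. Since x | y, x = y. y = h, so x = h. Since x < r, h < r. Because a < h, a < r.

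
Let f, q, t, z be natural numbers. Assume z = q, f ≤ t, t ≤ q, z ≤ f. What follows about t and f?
t = f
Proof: z = q and z ≤ f, therefore q ≤ f. Since t ≤ q, t ≤ f. Since f ≤ t, f = t. Then t = f.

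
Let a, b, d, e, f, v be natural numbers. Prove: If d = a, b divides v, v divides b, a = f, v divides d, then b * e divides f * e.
Because v divides b and b divides v, v = b. d = a and a = f, hence d = f. v divides d, so v divides f. Because v = b, b divides f. Then b * e divides f * e.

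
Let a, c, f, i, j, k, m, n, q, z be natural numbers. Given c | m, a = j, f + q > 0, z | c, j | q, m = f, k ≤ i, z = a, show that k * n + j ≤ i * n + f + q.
Since k ≤ i, k * n ≤ i * n. z = a and a = j, hence z = j. z | c and c | m, so z | m. Since z = j, j | m. Since m = f, j | f. Because j | q, j | f + q. Because f + q > 0, j ≤ f + q. From k * n ≤ i * n, k * n + j ≤ i * n + f + q.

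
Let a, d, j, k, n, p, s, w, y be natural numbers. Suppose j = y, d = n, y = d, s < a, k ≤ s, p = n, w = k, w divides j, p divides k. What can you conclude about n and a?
n < a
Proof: Since y = d and d = n, y = n. j = y and w divides j, therefore w divides y. From y = n, w divides n. w = k, so k divides n. p = n and p divides k, hence n divides k. k divides n, so k = n. From k ≤ s and s < a, k < a. k = n, so n < a.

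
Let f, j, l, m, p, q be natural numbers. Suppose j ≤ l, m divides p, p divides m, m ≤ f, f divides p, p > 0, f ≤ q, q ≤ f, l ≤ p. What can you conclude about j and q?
j ≤ q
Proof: m divides p and p divides m, therefore m = p. Because m ≤ f, p ≤ f. f divides p and p > 0, so f ≤ p. Since p ≤ f, p = f. Since f ≤ q and q ≤ f, f = q. Since p = f, p = q. Because l ≤ p, l ≤ q. Since j ≤ l, j ≤ q.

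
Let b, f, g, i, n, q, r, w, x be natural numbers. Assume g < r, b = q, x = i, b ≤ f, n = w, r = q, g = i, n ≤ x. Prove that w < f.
n = w and n ≤ x, thus w ≤ x. Since x = i, w ≤ i. g = i and g < r, hence i < r. From r = q, i < q. w ≤ i, so w < q. Because b = q and b ≤ f, q ≤ f. Since w < q, w < f.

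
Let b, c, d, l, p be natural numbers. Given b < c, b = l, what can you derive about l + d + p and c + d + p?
l + d + p < c + d + p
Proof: From b = l and b < c, l < c. Then l + d < c + d. Then l + d + p < c + d + p.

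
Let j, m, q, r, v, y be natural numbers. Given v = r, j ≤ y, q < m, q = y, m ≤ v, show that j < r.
Since q = y and q < m, y < m. Since m ≤ v, y < v. Since j ≤ y, j < v. Since v = r, j < r.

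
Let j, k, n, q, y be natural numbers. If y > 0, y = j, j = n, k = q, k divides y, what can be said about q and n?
q ≤ n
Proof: From y = j and j = n, y = n. k divides y and y > 0, thus k ≤ y. k = q, so q ≤ y. y = n, so q ≤ n.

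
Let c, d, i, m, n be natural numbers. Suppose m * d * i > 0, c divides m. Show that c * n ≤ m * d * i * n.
c divides m, thus c divides m * d. Then c divides m * d * i. m * d * i > 0, so c ≤ m * d * i. By multiplying by a non-negative, c * n ≤ m * d * i * n.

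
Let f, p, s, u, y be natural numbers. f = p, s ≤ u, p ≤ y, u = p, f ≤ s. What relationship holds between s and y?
s ≤ y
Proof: From f = p and f ≤ s, p ≤ s. u = p and s ≤ u, so s ≤ p. p ≤ s, so p = s. Since p ≤ y, s ≤ y.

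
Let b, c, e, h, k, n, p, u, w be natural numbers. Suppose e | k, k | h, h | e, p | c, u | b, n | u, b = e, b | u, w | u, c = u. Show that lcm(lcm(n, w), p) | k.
u | b and b | u, therefore u = b. Because b = e, u = e. From k | h and h | e, k | e. e | k, so e = k. Since u = e, u = k. n | u and w | u, thus lcm(n, w) | u. Since c = u and p | c, p | u. Since lcm(n, w) | u, lcm(lcm(n, w), p) | u. u = k, so lcm(lcm(n, w), p) | k.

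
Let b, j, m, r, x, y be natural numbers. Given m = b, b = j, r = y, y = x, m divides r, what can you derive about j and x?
j divides x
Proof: Because m = b and b = j, m = j. From r = y and y = x, r = x. From m divides r, m divides x. m = j, so j divides x.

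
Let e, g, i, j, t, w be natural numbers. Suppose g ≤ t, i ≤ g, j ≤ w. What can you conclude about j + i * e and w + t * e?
j + i * e ≤ w + t * e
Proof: i ≤ g and g ≤ t, therefore i ≤ t. Then i * e ≤ t * e. Since j ≤ w, j + i * e ≤ w + t * e.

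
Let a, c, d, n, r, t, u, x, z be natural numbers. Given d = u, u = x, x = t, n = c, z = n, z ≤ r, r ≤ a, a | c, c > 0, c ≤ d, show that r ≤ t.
d = u and u = x, therefore d = x. x = t, so d = t. Since z = n and z ≤ r, n ≤ r. Because n = c, c ≤ r. a | c and c > 0, therefore a ≤ c. Since r ≤ a, r ≤ c. c ≤ r, so c = r. c ≤ d, so r ≤ d. Since d = t, r ≤ t.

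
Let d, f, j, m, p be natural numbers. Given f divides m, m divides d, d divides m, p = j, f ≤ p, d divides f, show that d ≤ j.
m divides d and d divides m, thus m = d. f divides m, so f divides d. d divides f, so f = d. f ≤ p, so d ≤ p. p = j, so d ≤ j.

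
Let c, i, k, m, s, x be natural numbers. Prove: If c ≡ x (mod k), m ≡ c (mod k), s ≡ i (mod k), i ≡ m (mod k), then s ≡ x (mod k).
s ≡ i (mod k) and i ≡ m (mod k), thus s ≡ m (mod k). From m ≡ c (mod k), s ≡ c (mod k). Since c ≡ x (mod k), s ≡ x (mod k).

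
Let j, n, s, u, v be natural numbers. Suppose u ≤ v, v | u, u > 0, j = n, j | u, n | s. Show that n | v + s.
v | u and u > 0, hence v ≤ u. u ≤ v, so u = v. Because j = n and j | u, n | u. Since u = v, n | v. n | s, so n | v + s.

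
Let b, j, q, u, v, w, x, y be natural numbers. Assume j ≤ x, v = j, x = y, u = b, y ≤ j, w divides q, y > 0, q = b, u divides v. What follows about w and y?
w ≤ y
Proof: x = y and j ≤ x, therefore j ≤ y. Since y ≤ j, j = y. Since v = j, v = y. q = b and w divides q, thus w divides b. u = b and u divides v, thus b divides v. Since w divides b, w divides v. From v = y, w divides y. Since y > 0, w ≤ y.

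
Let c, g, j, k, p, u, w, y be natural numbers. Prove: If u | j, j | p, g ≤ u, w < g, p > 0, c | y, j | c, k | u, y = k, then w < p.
w < g and g ≤ u, thus w < u. j | c and c | y, so j | y. y = k, so j | k. Since k | u, j | u. Since u | j, j = u. j | p, so u | p. p > 0, so u ≤ p. Because w < u, w < p.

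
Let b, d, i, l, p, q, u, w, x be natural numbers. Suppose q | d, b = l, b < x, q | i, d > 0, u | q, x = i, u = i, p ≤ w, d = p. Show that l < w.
Since x = i and b < x, b < i. Since b = l, l < i. u = i and u | q, hence i | q. Because q | i, q = i. q | d, so i | d. d > 0, so i ≤ d. Since d = p, i ≤ p. Because p ≤ w, i ≤ w. l < i, so l < w.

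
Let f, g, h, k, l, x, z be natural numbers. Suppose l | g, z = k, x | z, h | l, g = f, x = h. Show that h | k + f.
z = k and x | z, thus x | k. Since x = h, h | k. From g = f and l | g, l | f. Since h | l, h | f. Because h | k, h | k + f.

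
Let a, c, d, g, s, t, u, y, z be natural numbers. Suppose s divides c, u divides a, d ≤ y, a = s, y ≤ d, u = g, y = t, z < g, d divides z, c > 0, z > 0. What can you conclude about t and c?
t < c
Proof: d ≤ y and y ≤ d, so d = y. Because y = t, d = t. From d divides z and z > 0, d ≤ z. Since z < g, d < g. a = s and u divides a, thus u divides s. u = g, so g divides s. Since s divides c, g divides c. From c > 0, g ≤ c. d < g, so d < c. Since d = t, t < c.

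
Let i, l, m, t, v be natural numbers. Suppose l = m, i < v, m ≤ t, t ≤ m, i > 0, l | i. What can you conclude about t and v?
t < v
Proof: Because m ≤ t and t ≤ m, m = t. Since l = m, l = t. Because l | i and i > 0, l ≤ i. From i < v, l < v. l = t, so t < v.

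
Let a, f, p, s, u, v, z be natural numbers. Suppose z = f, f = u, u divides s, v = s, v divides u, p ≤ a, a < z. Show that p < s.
z = f and f = u, hence z = u. v = s and v divides u, hence s divides u. Because u divides s, u = s. Since z = u, z = s. Since p ≤ a and a < z, p < z. z = s, so p < s.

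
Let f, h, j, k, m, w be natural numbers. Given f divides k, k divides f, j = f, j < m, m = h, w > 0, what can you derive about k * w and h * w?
k * w < h * w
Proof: From f divides k and k divides f, f = k. Since j = f, j = k. m = h and j < m, thus j < h. Because j = k, k < h. From w > 0, by multiplying by a positive, k * w < h * w.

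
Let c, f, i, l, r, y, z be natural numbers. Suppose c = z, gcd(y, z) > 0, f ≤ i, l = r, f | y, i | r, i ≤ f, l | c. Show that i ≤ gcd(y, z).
f ≤ i and i ≤ f, so f = i. From f | y, i | y. l = r and l | c, thus r | c. Because i | r, i | c. c = z, so i | z. i | y, so i | gcd(y, z). Since gcd(y, z) > 0, i ≤ gcd(y, z).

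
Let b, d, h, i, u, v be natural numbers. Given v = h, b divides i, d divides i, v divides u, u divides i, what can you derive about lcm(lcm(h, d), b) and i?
lcm(lcm(h, d), b) divides i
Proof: Because v = h and v divides u, h divides u. u divides i, so h divides i. Because d divides i, lcm(h, d) divides i. Since b divides i, lcm(lcm(h, d), b) divides i.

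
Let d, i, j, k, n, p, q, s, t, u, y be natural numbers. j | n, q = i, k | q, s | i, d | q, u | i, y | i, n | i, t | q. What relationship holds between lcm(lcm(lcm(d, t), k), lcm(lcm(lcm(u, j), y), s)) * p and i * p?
lcm(lcm(lcm(d, t), k), lcm(lcm(lcm(u, j), y), s)) * p | i * p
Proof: d | q and t | q, so lcm(d, t) | q. Since k | q, lcm(lcm(d, t), k) | q. Since q = i, lcm(lcm(d, t), k) | i. j | n and n | i, hence j | i. Since u | i, lcm(u, j) | i. y | i, so lcm(lcm(u, j), y) | i. Since s | i, lcm(lcm(lcm(u, j), y), s) | i. lcm(lcm(d, t), k) | i, so lcm(lcm(lcm(d, t), k), lcm(lcm(lcm(u, j), y), s)) | i. Then lcm(lcm(lcm(d, t), k), lcm(lcm(lcm(u, j), y), s)) * p | i * p.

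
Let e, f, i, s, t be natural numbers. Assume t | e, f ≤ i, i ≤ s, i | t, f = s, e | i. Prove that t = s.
From t | e and e | i, t | i. i | t, so t = i. Since f = s and f ≤ i, s ≤ i. i ≤ s, so i = s. Since t = i, t = s.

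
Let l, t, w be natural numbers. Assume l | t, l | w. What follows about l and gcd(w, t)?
l | gcd(w, t)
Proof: l | w and l | t. Because common divisors divide the gcd, l | gcd(w, t).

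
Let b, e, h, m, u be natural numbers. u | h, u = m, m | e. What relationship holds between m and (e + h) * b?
m | (e + h) * b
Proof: u = m and u | h, therefore m | h. Since m | e, m | e + h. Then m | (e + h) * b.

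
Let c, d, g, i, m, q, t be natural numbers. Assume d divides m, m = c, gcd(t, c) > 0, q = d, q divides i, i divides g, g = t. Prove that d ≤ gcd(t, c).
q divides i and i divides g, therefore q divides g. Because g = t, q divides t. Since q = d, d divides t. m = c and d divides m, hence d divides c. Since d divides t, d divides gcd(t, c). Since gcd(t, c) > 0, d ≤ gcd(t, c).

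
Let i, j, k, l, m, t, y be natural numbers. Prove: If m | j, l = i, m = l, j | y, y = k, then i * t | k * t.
m | j and j | y, therefore m | y. From m = l, l | y. l = i, so i | y. Since y = k, i | k. Then i * t | k * t.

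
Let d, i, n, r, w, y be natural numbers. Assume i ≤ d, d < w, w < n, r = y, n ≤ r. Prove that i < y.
i ≤ d and d < w, hence i < w. w < n, so i < n. Because r = y and n ≤ r, n ≤ y. From i < n, i < y.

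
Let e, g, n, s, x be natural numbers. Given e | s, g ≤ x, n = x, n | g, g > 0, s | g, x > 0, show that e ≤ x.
n = x and n | g, thus x | g. Since g > 0, x ≤ g. Since g ≤ x, g = x. s | g, so s | x. e | s, so e | x. Since x > 0, e ≤ x.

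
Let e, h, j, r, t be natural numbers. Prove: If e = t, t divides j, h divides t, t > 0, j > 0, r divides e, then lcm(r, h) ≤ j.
e = t and r divides e, so r divides t. h divides t, so lcm(r, h) divides t. t > 0, so lcm(r, h) ≤ t. t divides j and j > 0, hence t ≤ j. lcm(r, h) ≤ t, so lcm(r, h) ≤ j.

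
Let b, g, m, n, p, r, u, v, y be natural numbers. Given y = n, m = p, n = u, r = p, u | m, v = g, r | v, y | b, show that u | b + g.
From y = n and n = u, y = u. Since y | b, u | b. m = p and u | m, so u | p. r = p and r | v, hence p | v. Since u | p, u | v. From v = g, u | g. u | b, so u | b + g.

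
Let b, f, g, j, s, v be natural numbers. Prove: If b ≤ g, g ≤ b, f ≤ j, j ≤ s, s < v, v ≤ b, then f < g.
b ≤ g and g ≤ b, therefore b = g. Since s < v and v ≤ b, s < b. j ≤ s, so j < b. Since f ≤ j, f < b. Since b = g, f < g.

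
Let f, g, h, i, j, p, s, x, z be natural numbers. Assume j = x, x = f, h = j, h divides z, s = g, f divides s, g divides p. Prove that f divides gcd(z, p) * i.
From j = x and x = f, j = f. h = j and h divides z, therefore j divides z. j = f, so f divides z. s = g and f divides s, hence f divides g. Since g divides p, f divides p. Since f divides z, f divides gcd(z, p). Then f divides gcd(z, p) * i.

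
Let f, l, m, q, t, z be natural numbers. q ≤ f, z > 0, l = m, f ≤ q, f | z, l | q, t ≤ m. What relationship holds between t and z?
t ≤ z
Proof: Since q ≤ f and f ≤ q, q = f. l = m and l | q, thus m | q. q = f, so m | f. f | z, so m | z. z > 0, so m ≤ z. t ≤ m, so t ≤ z.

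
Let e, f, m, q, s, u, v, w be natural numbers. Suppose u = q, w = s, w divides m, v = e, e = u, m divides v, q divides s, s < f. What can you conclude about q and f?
q < f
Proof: Because v = e and e = u, v = u. Since m divides v, m divides u. w divides m, so w divides u. Since w = s, s divides u. u = q, so s divides q. Since q divides s, s = q. Since s < f, q < f.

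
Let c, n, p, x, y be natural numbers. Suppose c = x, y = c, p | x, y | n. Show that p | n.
Because y = c and y | n, c | n. Since c = x, x | n. Since p | x, p | n.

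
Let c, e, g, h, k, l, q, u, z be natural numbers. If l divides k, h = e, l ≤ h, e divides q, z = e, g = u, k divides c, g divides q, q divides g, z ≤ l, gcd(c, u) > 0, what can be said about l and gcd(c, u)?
l ≤ gcd(c, u)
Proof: Since l divides k and k divides c, l divides c. From z = e and z ≤ l, e ≤ l. From h = e and l ≤ h, l ≤ e. e ≤ l, so e = l. q divides g and g divides q, thus q = g. Since g = u, q = u. e divides q, so e divides u. e = l, so l divides u. l divides c, so l divides gcd(c, u). Because gcd(c, u) > 0, l ≤ gcd(c, u).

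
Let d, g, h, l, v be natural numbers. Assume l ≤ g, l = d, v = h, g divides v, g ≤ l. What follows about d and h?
d divides h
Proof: g ≤ l and l ≤ g, so g = l. Since l = d, g = d. From v = h and g divides v, g divides h. g = d, so d divides h.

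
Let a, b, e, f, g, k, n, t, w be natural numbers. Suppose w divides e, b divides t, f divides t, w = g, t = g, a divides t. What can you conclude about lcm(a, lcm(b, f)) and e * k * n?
lcm(a, lcm(b, f)) divides e * k * n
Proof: b divides t and f divides t, so lcm(b, f) divides t. Since a divides t, lcm(a, lcm(b, f)) divides t. Since t = g, lcm(a, lcm(b, f)) divides g. Because w = g and w divides e, g divides e. lcm(a, lcm(b, f)) divides g, so lcm(a, lcm(b, f)) divides e. Then lcm(a, lcm(b, f)) divides e * k. Then lcm(a, lcm(b, f)) divides e * k * n.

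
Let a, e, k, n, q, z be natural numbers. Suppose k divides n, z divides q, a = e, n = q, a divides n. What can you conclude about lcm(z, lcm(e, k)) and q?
lcm(z, lcm(e, k)) divides q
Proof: From a = e and a divides n, e divides n. Since k divides n, lcm(e, k) divides n. Since n = q, lcm(e, k) divides q. z divides q, so lcm(z, lcm(e, k)) divides q.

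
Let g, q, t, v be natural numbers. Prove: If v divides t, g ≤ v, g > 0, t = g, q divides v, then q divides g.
From t = g and v divides t, v divides g. g > 0, so v ≤ g. Since g ≤ v, v = g. Since q divides v, q divides g.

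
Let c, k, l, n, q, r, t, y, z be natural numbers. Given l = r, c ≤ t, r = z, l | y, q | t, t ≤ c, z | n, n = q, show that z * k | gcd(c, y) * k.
t ≤ c and c ≤ t, hence t = c. n = q and z | n, thus z | q. q | t, so z | t. t = c, so z | c. l = r and r = z, thus l = z. l | y, so z | y. Since z | c, z | gcd(c, y). Then z * k | gcd(c, y) * k.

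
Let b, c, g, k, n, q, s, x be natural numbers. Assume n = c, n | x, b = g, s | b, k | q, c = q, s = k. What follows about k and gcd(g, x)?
k | gcd(g, x)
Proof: s = k and s | b, hence k | b. Since b = g, k | g. Because n = c and n | x, c | x. c = q, so q | x. k | q, so k | x. Since k | g, k | gcd(g, x).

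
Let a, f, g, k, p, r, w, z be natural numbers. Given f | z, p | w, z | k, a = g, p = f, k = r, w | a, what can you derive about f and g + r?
f | g + r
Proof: p = f and p | w, hence f | w. a = g and w | a, hence w | g. Because f | w, f | g. k = r and z | k, so z | r. f | z, so f | r. f | g, so f | g + r.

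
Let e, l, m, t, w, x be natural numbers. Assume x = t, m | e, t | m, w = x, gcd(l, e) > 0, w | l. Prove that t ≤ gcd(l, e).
w = x and x = t, thus w = t. w | l, so t | l. t | m and m | e, thus t | e. Since t | l, t | gcd(l, e). Since gcd(l, e) > 0, t ≤ gcd(l, e).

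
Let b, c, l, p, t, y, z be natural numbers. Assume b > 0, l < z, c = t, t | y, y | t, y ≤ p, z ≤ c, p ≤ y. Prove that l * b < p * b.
t | y and y | t, therefore t = y. y ≤ p and p ≤ y, hence y = p. Since t = y, t = p. c = t and z ≤ c, hence z ≤ t. l < z, so l < t. Since t = p, l < p. Since b > 0, l * b < p * b.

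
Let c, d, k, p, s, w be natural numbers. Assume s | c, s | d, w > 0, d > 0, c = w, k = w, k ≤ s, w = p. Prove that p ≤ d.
c = w and s | c, so s | w. Since w > 0, s ≤ w. k = w and k ≤ s, therefore w ≤ s. s ≤ w, so s = w. Since w = p, s = p. s | d, so p | d. d > 0, so p ≤ d.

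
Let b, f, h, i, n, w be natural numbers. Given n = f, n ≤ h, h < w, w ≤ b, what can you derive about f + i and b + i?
f + i < b + i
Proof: n ≤ h and h < w, therefore n < w. Since w ≤ b, n < b. n = f, so f < b. Then f + i < b + i.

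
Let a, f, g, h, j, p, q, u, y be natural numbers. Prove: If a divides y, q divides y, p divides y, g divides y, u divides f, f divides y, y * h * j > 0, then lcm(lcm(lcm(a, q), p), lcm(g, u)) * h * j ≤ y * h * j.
a divides y and q divides y, so lcm(a, q) divides y. p divides y, so lcm(lcm(a, q), p) divides y. u divides f and f divides y, so u divides y. Since g divides y, lcm(g, u) divides y. Since lcm(lcm(a, q), p) divides y, lcm(lcm(lcm(a, q), p), lcm(g, u)) divides y. Then lcm(lcm(lcm(a, q), p), lcm(g, u)) * h divides y * h. Then lcm(lcm(lcm(a, q), p), lcm(g, u)) * h * j divides y * h * j. y * h * j > 0, so lcm(lcm(lcm(a, q), p), lcm(g, u)) * h * j ≤ y * h * j.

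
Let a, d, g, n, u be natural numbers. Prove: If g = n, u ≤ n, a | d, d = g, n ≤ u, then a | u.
d = g and g = n, thus d = n. n ≤ u and u ≤ n, hence n = u. d = n, so d = u. Since a | d, a | u.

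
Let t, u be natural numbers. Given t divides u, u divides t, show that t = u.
t divides u and u divides t. By mutual divisibility, t = u.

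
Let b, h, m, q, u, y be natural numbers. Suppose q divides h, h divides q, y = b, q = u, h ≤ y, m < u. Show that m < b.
h divides q and q divides h, so h = q. q = u, so h = u. y = b and h ≤ y, therefore h ≤ b. h = u, so u ≤ b. Because m < u, m < b.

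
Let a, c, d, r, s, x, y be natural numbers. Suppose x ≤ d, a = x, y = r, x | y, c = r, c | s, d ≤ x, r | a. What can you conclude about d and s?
d | s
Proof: Since a = x and r | a, r | x. Since y = r and x | y, x | r. r | x, so r = x. Since c = r, c = x. x ≤ d and d ≤ x, so x = d. c = x, so c = d. From c | s, d | s.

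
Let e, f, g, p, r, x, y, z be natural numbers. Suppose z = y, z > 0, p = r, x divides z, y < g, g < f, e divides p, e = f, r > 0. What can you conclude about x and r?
x < r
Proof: x divides z and z > 0, hence x ≤ z. z = y, so x ≤ y. From y < g and g < f, y < f. x ≤ y, so x < f. p = r and e divides p, so e divides r. e = f, so f divides r. Since r > 0, f ≤ r. x < f, so x < r.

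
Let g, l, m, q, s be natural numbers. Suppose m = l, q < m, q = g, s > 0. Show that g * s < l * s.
From q = g and q < m, g < m. Since m = l, g < l. Combining with s > 0, by multiplying by a positive, g * s < l * s.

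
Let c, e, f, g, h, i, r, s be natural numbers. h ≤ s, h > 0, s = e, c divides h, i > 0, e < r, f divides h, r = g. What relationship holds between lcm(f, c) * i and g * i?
lcm(f, c) * i < g * i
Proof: f divides h and c divides h, so lcm(f, c) divides h. h > 0, so lcm(f, c) ≤ h. h ≤ s, so lcm(f, c) ≤ s. Because s = e, lcm(f, c) ≤ e. r = g and e < r, hence e < g. lcm(f, c) ≤ e, so lcm(f, c) < g. Because i > 0, by multiplying by a positive, lcm(f, c) * i < g * i.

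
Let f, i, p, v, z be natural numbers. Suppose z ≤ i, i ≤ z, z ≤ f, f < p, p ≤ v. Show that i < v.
Because z ≤ i and i ≤ z, z = i. z ≤ f and f < p, hence z < p. p ≤ v, so z < v. From z = i, i < v.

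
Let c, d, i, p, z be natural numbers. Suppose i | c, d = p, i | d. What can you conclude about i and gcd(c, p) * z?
i | gcd(c, p) * z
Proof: From d = p and i | d, i | p. Because i | c, i | gcd(c, p). Then i | gcd(c, p) * z.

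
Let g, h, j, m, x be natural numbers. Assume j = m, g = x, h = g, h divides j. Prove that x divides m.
From h = g and g = x, h = x. j = m and h divides j, therefore h divides m. Because h = x, x divides m.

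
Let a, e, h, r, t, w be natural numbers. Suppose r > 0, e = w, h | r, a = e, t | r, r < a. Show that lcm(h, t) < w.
h | r and t | r, therefore lcm(h, t) | r. r > 0, so lcm(h, t) ≤ r. a = e and e = w, thus a = w. Since r < a, r < w. lcm(h, t) ≤ r, so lcm(h, t) < w.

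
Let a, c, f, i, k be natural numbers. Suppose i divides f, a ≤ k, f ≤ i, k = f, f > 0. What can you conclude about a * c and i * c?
a * c ≤ i * c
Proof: i divides f and f > 0, so i ≤ f. Since f ≤ i, f = i. k = f, so k = i. a ≤ k, so a ≤ i. By multiplying by a non-negative, a * c ≤ i * c.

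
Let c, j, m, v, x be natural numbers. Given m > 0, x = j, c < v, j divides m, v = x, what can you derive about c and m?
c < m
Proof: Because v = x and x = j, v = j. c < v, so c < j. Since j divides m and m > 0, j ≤ m. c < j, so c < m.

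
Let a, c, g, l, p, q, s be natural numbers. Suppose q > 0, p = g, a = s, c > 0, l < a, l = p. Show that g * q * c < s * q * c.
From l = p and p = g, l = g. a = s and l < a, thus l < s. From l = g, g < s. Combined with q > 0, by multiplying by a positive, g * q < s * q. Since c > 0, by multiplying by a positive, g * q * c < s * q * c.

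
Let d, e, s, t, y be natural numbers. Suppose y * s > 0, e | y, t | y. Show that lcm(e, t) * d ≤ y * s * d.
e | y and t | y, thus lcm(e, t) | y. Then lcm(e, t) | y * s. y * s > 0, so lcm(e, t) ≤ y * s. Then lcm(e, t) * d ≤ y * s * d.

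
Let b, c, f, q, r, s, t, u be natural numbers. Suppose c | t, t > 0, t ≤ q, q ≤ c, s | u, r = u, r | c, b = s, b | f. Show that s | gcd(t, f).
Because c | t and t > 0, c ≤ t. t ≤ q and q ≤ c, so t ≤ c. c ≤ t, so c = t. Since r = u and r | c, u | c. Since s | u, s | c. Since c = t, s | t. b = s and b | f, thus s | f. From s | t, s | gcd(t, f).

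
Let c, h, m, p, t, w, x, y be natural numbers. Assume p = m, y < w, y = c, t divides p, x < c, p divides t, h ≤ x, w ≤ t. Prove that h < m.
Because h ≤ x and x < c, h < c. Since y = c and y < w, c < w. Since h < c, h < w. Since t divides p and p divides t, t = p. p = m, so t = m. Since w ≤ t, w ≤ m. Since h < w, h < m.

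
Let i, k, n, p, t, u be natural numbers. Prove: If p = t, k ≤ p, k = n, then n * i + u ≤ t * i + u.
k = n and k ≤ p, hence n ≤ p. From p = t, n ≤ t. Then n * i ≤ t * i. Then n * i + u ≤ t * i + u.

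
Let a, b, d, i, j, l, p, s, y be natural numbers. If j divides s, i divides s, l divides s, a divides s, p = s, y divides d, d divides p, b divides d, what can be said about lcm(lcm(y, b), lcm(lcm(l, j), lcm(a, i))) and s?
lcm(lcm(y, b), lcm(lcm(l, j), lcm(a, i))) divides s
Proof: y divides d and b divides d, thus lcm(y, b) divides d. Because p = s and d divides p, d divides s. Since lcm(y, b) divides d, lcm(y, b) divides s. Because l divides s and j divides s, lcm(l, j) divides s. a divides s and i divides s, therefore lcm(a, i) divides s. lcm(l, j) divides s, so lcm(lcm(l, j), lcm(a, i)) divides s. Since lcm(y, b) divides s, lcm(lcm(y, b), lcm(lcm(l, j), lcm(a, i))) divides s.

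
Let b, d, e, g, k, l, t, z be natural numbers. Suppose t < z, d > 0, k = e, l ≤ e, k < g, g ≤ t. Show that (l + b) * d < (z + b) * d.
k = e and k < g, thus e < g. l ≤ e, so l < g. g ≤ t and t < z, thus g < z. l < g, so l < z. Then l + b < z + b. Combined with d > 0, by multiplying by a positive, (l + b) * d < (z + b) * d.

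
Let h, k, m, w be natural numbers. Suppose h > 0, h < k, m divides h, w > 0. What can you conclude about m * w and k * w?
m * w < k * w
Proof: From m divides h and h > 0, m ≤ h. From h < k, m < k. Since w > 0, by multiplying by a positive, m * w < k * w.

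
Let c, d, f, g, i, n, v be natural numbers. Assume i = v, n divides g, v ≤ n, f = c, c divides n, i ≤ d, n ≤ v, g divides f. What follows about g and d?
g ≤ d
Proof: From f = c and g divides f, g divides c. Since c divides n, g divides n. Since n divides g, n = g. v ≤ n and n ≤ v, thus v = n. i = v, so i = n. i ≤ d, so n ≤ d. n = g, so g ≤ d.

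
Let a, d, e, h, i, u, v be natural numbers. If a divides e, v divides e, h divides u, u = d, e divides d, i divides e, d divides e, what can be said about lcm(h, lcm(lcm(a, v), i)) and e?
lcm(h, lcm(lcm(a, v), i)) divides e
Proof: Because d divides e and e divides d, d = e. u = d, so u = e. h divides u, so h divides e. From a divides e and v divides e, lcm(a, v) divides e. Since i divides e, lcm(lcm(a, v), i) divides e. From h divides e, lcm(h, lcm(lcm(a, v), i)) divides e.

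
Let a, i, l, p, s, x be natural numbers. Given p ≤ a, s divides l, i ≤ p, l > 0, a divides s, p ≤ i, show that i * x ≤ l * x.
Because p ≤ i and i ≤ p, p = i. Because p ≤ a, i ≤ a. Because a divides s and s divides l, a divides l. l > 0, so a ≤ l. i ≤ a, so i ≤ l. By multiplying by a non-negative, i * x ≤ l * x.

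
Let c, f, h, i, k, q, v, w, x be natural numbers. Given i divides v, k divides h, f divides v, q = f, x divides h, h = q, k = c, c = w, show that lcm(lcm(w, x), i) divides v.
Since h = q and q = f, h = f. Since k = c and k divides h, c divides h. Since c = w, w divides h. Since x divides h, lcm(w, x) divides h. Since h = f, lcm(w, x) divides f. f divides v, so lcm(w, x) divides v. i divides v, so lcm(lcm(w, x), i) divides v.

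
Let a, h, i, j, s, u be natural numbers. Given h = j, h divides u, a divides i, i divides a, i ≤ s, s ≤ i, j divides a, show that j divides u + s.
h = j and h divides u, therefore j divides u. a divides i and i divides a, therefore a = i. Because i ≤ s and s ≤ i, i = s. Because a = i, a = s. Because j divides a, j divides s. j divides u, so j divides u + s.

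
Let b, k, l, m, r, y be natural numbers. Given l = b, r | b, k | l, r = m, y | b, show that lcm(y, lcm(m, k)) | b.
r = m and r | b, thus m | b. l = b and k | l, so k | b. m | b, so lcm(m, k) | b. Since y | b, lcm(y, lcm(m, k)) | b.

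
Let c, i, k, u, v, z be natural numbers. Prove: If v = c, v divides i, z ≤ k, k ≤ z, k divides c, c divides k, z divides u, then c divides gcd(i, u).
v = c and v divides i, hence c divides i. z ≤ k and k ≤ z, thus z = k. Because k divides c and c divides k, k = c. Because z = k, z = c. Since z divides u, c divides u. Since c divides i, c divides gcd(i, u).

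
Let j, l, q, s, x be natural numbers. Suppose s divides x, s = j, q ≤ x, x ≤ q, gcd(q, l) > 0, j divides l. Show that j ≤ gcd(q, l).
x ≤ q and q ≤ x, therefore x = q. Since s divides x, s divides q. s = j, so j divides q. Since j divides l, j divides gcd(q, l). From gcd(q, l) > 0, j ≤ gcd(q, l).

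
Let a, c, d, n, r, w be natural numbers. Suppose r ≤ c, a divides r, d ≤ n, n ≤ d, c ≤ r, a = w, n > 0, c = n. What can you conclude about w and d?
w ≤ d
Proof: n ≤ d and d ≤ n, thus n = d. r ≤ c and c ≤ r, therefore r = c. c = n, so r = n. a = w and a divides r, hence w divides r. Since r = n, w divides n. Since n > 0, w ≤ n. n = d, so w ≤ d.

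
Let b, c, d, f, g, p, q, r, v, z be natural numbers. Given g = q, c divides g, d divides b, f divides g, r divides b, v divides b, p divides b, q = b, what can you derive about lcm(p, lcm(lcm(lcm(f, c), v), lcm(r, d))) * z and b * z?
lcm(p, lcm(lcm(lcm(f, c), v), lcm(r, d))) * z divides b * z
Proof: g = q and q = b, thus g = b. Since f divides g and c divides g, lcm(f, c) divides g. Since g = b, lcm(f, c) divides b. v divides b, so lcm(lcm(f, c), v) divides b. Since r divides b and d divides b, lcm(r, d) divides b. Since lcm(lcm(f, c), v) divides b, lcm(lcm(lcm(f, c), v), lcm(r, d)) divides b. Since p divides b, lcm(p, lcm(lcm(lcm(f, c), v), lcm(r, d))) divides b. Then lcm(p, lcm(lcm(lcm(f, c), v), lcm(r, d))) * z divides b * z.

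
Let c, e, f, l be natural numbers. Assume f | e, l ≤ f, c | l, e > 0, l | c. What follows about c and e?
c ≤ e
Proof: Because l | c and c | l, l = c. Because f | e and e > 0, f ≤ e. Since l ≤ f, l ≤ e. Since l = c, c ≤ e.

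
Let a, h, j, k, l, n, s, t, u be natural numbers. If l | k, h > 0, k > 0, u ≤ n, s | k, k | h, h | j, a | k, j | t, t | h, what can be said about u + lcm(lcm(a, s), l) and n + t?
u + lcm(lcm(a, s), l) ≤ n + t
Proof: From h | j and j | t, h | t. t | h, so h = t. Since a | k and s | k, lcm(a, s) | k. l | k, so lcm(lcm(a, s), l) | k. k > 0, so lcm(lcm(a, s), l) ≤ k. k | h and h > 0, therefore k ≤ h. Since lcm(lcm(a, s), l) ≤ k, lcm(lcm(a, s), l) ≤ h. h = t, so lcm(lcm(a, s), l) ≤ t. Since u ≤ n, u + lcm(lcm(a, s), l) ≤ n + t.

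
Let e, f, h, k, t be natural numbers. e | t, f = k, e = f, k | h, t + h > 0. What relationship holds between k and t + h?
k ≤ t + h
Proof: Since e = f and f = k, e = k. e | t, so k | t. Because k | h, k | t + h. From t + h > 0, k ≤ t + h.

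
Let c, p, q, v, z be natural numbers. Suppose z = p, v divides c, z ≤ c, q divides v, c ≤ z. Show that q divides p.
From c ≤ z and z ≤ c, c = z. Since z = p, c = p. Since v divides c, v divides p. Since q divides v, q divides p.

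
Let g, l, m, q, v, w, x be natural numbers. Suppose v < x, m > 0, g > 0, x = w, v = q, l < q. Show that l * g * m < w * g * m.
Because v = q and v < x, q < x. x = w, so q < w. Since l < q, l < w. Combined with g > 0, by multiplying by a positive, l * g < w * g. Since m > 0, by multiplying by a positive, l * g * m < w * g * m.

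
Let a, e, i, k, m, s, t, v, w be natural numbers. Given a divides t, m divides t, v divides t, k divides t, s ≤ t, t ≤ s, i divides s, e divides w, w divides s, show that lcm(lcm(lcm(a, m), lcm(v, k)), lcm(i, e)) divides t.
a divides t and m divides t, thus lcm(a, m) divides t. Since v divides t and k divides t, lcm(v, k) divides t. lcm(a, m) divides t, so lcm(lcm(a, m), lcm(v, k)) divides t. s ≤ t and t ≤ s, therefore s = t. Since e divides w and w divides s, e divides s. From i divides s, lcm(i, e) divides s. Since s = t, lcm(i, e) divides t. Because lcm(lcm(a, m), lcm(v, k)) divides t, lcm(lcm(lcm(a, m), lcm(v, k)), lcm(i, e)) divides t.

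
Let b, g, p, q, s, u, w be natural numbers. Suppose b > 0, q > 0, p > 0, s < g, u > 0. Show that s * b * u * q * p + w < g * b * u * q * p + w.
s < g and b > 0. By multiplying by a positive, s * b < g * b. Since u > 0, by multiplying by a positive, s * b * u < g * b * u. Since q > 0, by multiplying by a positive, s * b * u * q < g * b * u * q. From p > 0, by multiplying by a positive, s * b * u * q * p < g * b * u * q * p. Then s * b * u * q * p + w < g * b * u * q * p + w.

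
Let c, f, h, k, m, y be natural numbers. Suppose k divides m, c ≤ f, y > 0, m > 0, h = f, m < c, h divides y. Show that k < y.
k divides m and m > 0, therefore k ≤ m. h divides y and y > 0, therefore h ≤ y. h = f, so f ≤ y. Since c ≤ f, c ≤ y. Because m < c, m < y. Since k ≤ m, k < y.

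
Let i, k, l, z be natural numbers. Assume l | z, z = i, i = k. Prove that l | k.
z = i and l | z, hence l | i. Since i = k, l | k.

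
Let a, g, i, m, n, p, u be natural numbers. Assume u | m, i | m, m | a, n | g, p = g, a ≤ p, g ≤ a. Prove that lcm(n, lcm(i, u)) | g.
Since i | m and u | m, lcm(i, u) | m. p = g and a ≤ p, hence a ≤ g. g ≤ a, so a = g. Since m | a, m | g. lcm(i, u) | m, so lcm(i, u) | g. Since n | g, lcm(n, lcm(i, u)) | g.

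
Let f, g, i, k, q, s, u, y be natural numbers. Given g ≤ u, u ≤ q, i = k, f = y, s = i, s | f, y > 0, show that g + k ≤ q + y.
g ≤ u and u ≤ q, thus g ≤ q. Because s = i and s | f, i | f. f = y, so i | y. Since y > 0, i ≤ y. i = k, so k ≤ y. Since g ≤ q, g + k ≤ q + y.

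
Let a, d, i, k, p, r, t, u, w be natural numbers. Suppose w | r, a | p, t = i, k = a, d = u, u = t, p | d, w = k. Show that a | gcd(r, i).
From w = k and k = a, w = a. Since w | r, a | r. Because d = u and u = t, d = t. a | p and p | d, therefore a | d. d = t, so a | t. Since t = i, a | i. From a | r, a | gcd(r, i).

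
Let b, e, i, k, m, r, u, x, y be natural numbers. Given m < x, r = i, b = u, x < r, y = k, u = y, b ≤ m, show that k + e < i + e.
b = u and u = y, so b = y. Because y = k, b = k. b ≤ m and m < x, therefore b < x. x < r, so b < r. r = i, so b < i. Since b = k, k < i. Then k + e < i + e.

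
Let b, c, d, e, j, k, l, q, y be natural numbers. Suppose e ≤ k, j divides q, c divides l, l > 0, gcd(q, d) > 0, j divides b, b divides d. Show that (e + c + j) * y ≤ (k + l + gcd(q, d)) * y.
c divides l and l > 0, so c ≤ l. Since e ≤ k, e + c ≤ k + l. Because j divides b and b divides d, j divides d. Since j divides q, j divides gcd(q, d). Because gcd(q, d) > 0, j ≤ gcd(q, d). Since e + c ≤ k + l, e + c + j ≤ k + l + gcd(q, d). By multiplying by a non-negative, (e + c + j) * y ≤ (k + l + gcd(q, d)) * y.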